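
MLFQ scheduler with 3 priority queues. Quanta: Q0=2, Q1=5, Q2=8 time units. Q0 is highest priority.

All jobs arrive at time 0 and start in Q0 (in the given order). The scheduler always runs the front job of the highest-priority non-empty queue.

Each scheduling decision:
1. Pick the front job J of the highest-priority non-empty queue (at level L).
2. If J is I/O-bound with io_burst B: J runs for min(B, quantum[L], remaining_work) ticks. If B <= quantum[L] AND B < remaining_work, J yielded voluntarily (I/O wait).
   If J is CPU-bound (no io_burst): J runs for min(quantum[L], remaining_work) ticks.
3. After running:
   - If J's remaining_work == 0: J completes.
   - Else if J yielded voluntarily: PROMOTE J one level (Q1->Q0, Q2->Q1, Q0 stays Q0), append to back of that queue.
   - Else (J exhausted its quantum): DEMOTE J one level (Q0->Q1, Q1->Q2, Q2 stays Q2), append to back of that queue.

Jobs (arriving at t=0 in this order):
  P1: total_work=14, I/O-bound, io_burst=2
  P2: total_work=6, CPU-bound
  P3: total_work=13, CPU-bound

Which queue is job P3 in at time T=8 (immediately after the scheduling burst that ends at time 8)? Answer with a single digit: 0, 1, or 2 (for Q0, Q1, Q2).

Answer: 1

Derivation:
t=0-2: P1@Q0 runs 2, rem=12, I/O yield, promote→Q0. Q0=[P2,P3,P1] Q1=[] Q2=[]
t=2-4: P2@Q0 runs 2, rem=4, quantum used, demote→Q1. Q0=[P3,P1] Q1=[P2] Q2=[]
t=4-6: P3@Q0 runs 2, rem=11, quantum used, demote→Q1. Q0=[P1] Q1=[P2,P3] Q2=[]
t=6-8: P1@Q0 runs 2, rem=10, I/O yield, promote→Q0. Q0=[P1] Q1=[P2,P3] Q2=[]
t=8-10: P1@Q0 runs 2, rem=8, I/O yield, promote→Q0. Q0=[P1] Q1=[P2,P3] Q2=[]
t=10-12: P1@Q0 runs 2, rem=6, I/O yield, promote→Q0. Q0=[P1] Q1=[P2,P3] Q2=[]
t=12-14: P1@Q0 runs 2, rem=4, I/O yield, promote→Q0. Q0=[P1] Q1=[P2,P3] Q2=[]
t=14-16: P1@Q0 runs 2, rem=2, I/O yield, promote→Q0. Q0=[P1] Q1=[P2,P3] Q2=[]
t=16-18: P1@Q0 runs 2, rem=0, completes. Q0=[] Q1=[P2,P3] Q2=[]
t=18-22: P2@Q1 runs 4, rem=0, completes. Q0=[] Q1=[P3] Q2=[]
t=22-27: P3@Q1 runs 5, rem=6, quantum used, demote→Q2. Q0=[] Q1=[] Q2=[P3]
t=27-33: P3@Q2 runs 6, rem=0, completes. Q0=[] Q1=[] Q2=[]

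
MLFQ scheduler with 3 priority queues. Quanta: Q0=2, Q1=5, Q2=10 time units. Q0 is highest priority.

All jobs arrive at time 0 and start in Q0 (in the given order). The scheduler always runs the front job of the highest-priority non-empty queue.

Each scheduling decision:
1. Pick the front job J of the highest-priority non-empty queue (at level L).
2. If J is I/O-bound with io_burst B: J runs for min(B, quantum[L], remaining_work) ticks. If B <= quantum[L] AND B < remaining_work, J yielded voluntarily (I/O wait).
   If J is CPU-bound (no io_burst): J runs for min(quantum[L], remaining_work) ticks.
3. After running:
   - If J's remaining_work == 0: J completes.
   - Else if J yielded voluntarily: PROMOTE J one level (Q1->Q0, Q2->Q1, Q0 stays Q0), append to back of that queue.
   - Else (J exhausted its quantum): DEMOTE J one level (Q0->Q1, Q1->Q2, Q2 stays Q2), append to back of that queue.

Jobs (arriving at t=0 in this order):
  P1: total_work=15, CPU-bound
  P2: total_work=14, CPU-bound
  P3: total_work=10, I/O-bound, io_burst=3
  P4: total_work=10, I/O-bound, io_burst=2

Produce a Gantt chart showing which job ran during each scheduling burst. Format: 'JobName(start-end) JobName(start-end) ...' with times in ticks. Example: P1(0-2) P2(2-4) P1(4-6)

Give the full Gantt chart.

t=0-2: P1@Q0 runs 2, rem=13, quantum used, demote→Q1. Q0=[P2,P3,P4] Q1=[P1] Q2=[]
t=2-4: P2@Q0 runs 2, rem=12, quantum used, demote→Q1. Q0=[P3,P4] Q1=[P1,P2] Q2=[]
t=4-6: P3@Q0 runs 2, rem=8, quantum used, demote→Q1. Q0=[P4] Q1=[P1,P2,P3] Q2=[]
t=6-8: P4@Q0 runs 2, rem=8, I/O yield, promote→Q0. Q0=[P4] Q1=[P1,P2,P3] Q2=[]
t=8-10: P4@Q0 runs 2, rem=6, I/O yield, promote→Q0. Q0=[P4] Q1=[P1,P2,P3] Q2=[]
t=10-12: P4@Q0 runs 2, rem=4, I/O yield, promote→Q0. Q0=[P4] Q1=[P1,P2,P3] Q2=[]
t=12-14: P4@Q0 runs 2, rem=2, I/O yield, promote→Q0. Q0=[P4] Q1=[P1,P2,P3] Q2=[]
t=14-16: P4@Q0 runs 2, rem=0, completes. Q0=[] Q1=[P1,P2,P3] Q2=[]
t=16-21: P1@Q1 runs 5, rem=8, quantum used, demote→Q2. Q0=[] Q1=[P2,P3] Q2=[P1]
t=21-26: P2@Q1 runs 5, rem=7, quantum used, demote→Q2. Q0=[] Q1=[P3] Q2=[P1,P2]
t=26-29: P3@Q1 runs 3, rem=5, I/O yield, promote→Q0. Q0=[P3] Q1=[] Q2=[P1,P2]
t=29-31: P3@Q0 runs 2, rem=3, quantum used, demote→Q1. Q0=[] Q1=[P3] Q2=[P1,P2]
t=31-34: P3@Q1 runs 3, rem=0, completes. Q0=[] Q1=[] Q2=[P1,P2]
t=34-42: P1@Q2 runs 8, rem=0, completes. Q0=[] Q1=[] Q2=[P2]
t=42-49: P2@Q2 runs 7, rem=0, completes. Q0=[] Q1=[] Q2=[]

Answer: P1(0-2) P2(2-4) P3(4-6) P4(6-8) P4(8-10) P4(10-12) P4(12-14) P4(14-16) P1(16-21) P2(21-26) P3(26-29) P3(29-31) P3(31-34) P1(34-42) P2(42-49)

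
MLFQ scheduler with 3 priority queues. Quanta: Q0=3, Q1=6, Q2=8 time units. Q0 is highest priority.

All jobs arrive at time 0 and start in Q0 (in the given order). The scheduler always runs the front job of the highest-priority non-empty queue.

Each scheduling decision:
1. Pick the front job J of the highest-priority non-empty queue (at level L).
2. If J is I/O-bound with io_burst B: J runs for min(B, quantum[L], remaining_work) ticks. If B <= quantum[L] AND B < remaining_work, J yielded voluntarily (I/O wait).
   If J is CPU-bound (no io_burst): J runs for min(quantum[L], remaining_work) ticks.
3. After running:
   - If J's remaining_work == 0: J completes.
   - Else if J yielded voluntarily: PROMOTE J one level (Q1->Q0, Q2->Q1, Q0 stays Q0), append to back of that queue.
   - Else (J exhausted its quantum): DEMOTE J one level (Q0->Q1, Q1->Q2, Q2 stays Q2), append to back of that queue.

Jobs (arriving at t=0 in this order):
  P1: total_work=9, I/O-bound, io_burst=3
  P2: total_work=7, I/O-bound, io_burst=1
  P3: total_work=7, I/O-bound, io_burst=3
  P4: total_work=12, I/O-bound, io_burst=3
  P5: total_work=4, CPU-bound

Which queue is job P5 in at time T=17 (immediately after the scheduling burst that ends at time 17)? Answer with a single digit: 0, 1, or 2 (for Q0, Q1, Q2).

t=0-3: P1@Q0 runs 3, rem=6, I/O yield, promote→Q0. Q0=[P2,P3,P4,P5,P1] Q1=[] Q2=[]
t=3-4: P2@Q0 runs 1, rem=6, I/O yield, promote→Q0. Q0=[P3,P4,P5,P1,P2] Q1=[] Q2=[]
t=4-7: P3@Q0 runs 3, rem=4, I/O yield, promote→Q0. Q0=[P4,P5,P1,P2,P3] Q1=[] Q2=[]
t=7-10: P4@Q0 runs 3, rem=9, I/O yield, promote→Q0. Q0=[P5,P1,P2,P3,P4] Q1=[] Q2=[]
t=10-13: P5@Q0 runs 3, rem=1, quantum used, demote→Q1. Q0=[P1,P2,P3,P4] Q1=[P5] Q2=[]
t=13-16: P1@Q0 runs 3, rem=3, I/O yield, promote→Q0. Q0=[P2,P3,P4,P1] Q1=[P5] Q2=[]
t=16-17: P2@Q0 runs 1, rem=5, I/O yield, promote→Q0. Q0=[P3,P4,P1,P2] Q1=[P5] Q2=[]
t=17-20: P3@Q0 runs 3, rem=1, I/O yield, promote→Q0. Q0=[P4,P1,P2,P3] Q1=[P5] Q2=[]
t=20-23: P4@Q0 runs 3, rem=6, I/O yield, promote→Q0. Q0=[P1,P2,P3,P4] Q1=[P5] Q2=[]
t=23-26: P1@Q0 runs 3, rem=0, completes. Q0=[P2,P3,P4] Q1=[P5] Q2=[]
t=26-27: P2@Q0 runs 1, rem=4, I/O yield, promote→Q0. Q0=[P3,P4,P2] Q1=[P5] Q2=[]
t=27-28: P3@Q0 runs 1, rem=0, completes. Q0=[P4,P2] Q1=[P5] Q2=[]
t=28-31: P4@Q0 runs 3, rem=3, I/O yield, promote→Q0. Q0=[P2,P4] Q1=[P5] Q2=[]
t=31-32: P2@Q0 runs 1, rem=3, I/O yield, promote→Q0. Q0=[P4,P2] Q1=[P5] Q2=[]
t=32-35: P4@Q0 runs 3, rem=0, completes. Q0=[P2] Q1=[P5] Q2=[]
t=35-36: P2@Q0 runs 1, rem=2, I/O yield, promote→Q0. Q0=[P2] Q1=[P5] Q2=[]
t=36-37: P2@Q0 runs 1, rem=1, I/O yield, promote→Q0. Q0=[P2] Q1=[P5] Q2=[]
t=37-38: P2@Q0 runs 1, rem=0, completes. Q0=[] Q1=[P5] Q2=[]
t=38-39: P5@Q1 runs 1, rem=0, completes. Q0=[] Q1=[] Q2=[]

Answer: 1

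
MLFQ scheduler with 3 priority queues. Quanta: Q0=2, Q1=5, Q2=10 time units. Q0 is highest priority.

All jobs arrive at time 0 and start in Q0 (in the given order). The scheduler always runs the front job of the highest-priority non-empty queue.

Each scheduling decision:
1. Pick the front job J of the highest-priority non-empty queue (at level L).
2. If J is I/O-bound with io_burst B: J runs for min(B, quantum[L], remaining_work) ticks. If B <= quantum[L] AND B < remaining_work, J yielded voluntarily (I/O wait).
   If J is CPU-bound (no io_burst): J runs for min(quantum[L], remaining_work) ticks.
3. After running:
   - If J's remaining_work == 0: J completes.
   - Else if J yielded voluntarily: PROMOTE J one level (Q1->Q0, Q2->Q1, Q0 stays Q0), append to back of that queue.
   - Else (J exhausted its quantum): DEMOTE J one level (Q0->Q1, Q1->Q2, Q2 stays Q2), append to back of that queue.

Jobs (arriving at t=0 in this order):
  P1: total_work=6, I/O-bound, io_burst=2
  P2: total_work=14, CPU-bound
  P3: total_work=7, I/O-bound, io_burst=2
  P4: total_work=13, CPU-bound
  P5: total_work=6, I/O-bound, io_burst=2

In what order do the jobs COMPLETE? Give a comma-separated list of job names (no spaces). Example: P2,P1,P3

Answer: P1,P5,P3,P2,P4

Derivation:
t=0-2: P1@Q0 runs 2, rem=4, I/O yield, promote→Q0. Q0=[P2,P3,P4,P5,P1] Q1=[] Q2=[]
t=2-4: P2@Q0 runs 2, rem=12, quantum used, demote→Q1. Q0=[P3,P4,P5,P1] Q1=[P2] Q2=[]
t=4-6: P3@Q0 runs 2, rem=5, I/O yield, promote→Q0. Q0=[P4,P5,P1,P3] Q1=[P2] Q2=[]
t=6-8: P4@Q0 runs 2, rem=11, quantum used, demote→Q1. Q0=[P5,P1,P3] Q1=[P2,P4] Q2=[]
t=8-10: P5@Q0 runs 2, rem=4, I/O yield, promote→Q0. Q0=[P1,P3,P5] Q1=[P2,P4] Q2=[]
t=10-12: P1@Q0 runs 2, rem=2, I/O yield, promote→Q0. Q0=[P3,P5,P1] Q1=[P2,P4] Q2=[]
t=12-14: P3@Q0 runs 2, rem=3, I/O yield, promote→Q0. Q0=[P5,P1,P3] Q1=[P2,P4] Q2=[]
t=14-16: P5@Q0 runs 2, rem=2, I/O yield, promote→Q0. Q0=[P1,P3,P5] Q1=[P2,P4] Q2=[]
t=16-18: P1@Q0 runs 2, rem=0, completes. Q0=[P3,P5] Q1=[P2,P4] Q2=[]
t=18-20: P3@Q0 runs 2, rem=1, I/O yield, promote→Q0. Q0=[P5,P3] Q1=[P2,P4] Q2=[]
t=20-22: P5@Q0 runs 2, rem=0, completes. Q0=[P3] Q1=[P2,P4] Q2=[]
t=22-23: P3@Q0 runs 1, rem=0, completes. Q0=[] Q1=[P2,P4] Q2=[]
t=23-28: P2@Q1 runs 5, rem=7, quantum used, demote→Q2. Q0=[] Q1=[P4] Q2=[P2]
t=28-33: P4@Q1 runs 5, rem=6, quantum used, demote→Q2. Q0=[] Q1=[] Q2=[P2,P4]
t=33-40: P2@Q2 runs 7, rem=0, completes. Q0=[] Q1=[] Q2=[P4]
t=40-46: P4@Q2 runs 6, rem=0, completes. Q0=[] Q1=[] Q2=[]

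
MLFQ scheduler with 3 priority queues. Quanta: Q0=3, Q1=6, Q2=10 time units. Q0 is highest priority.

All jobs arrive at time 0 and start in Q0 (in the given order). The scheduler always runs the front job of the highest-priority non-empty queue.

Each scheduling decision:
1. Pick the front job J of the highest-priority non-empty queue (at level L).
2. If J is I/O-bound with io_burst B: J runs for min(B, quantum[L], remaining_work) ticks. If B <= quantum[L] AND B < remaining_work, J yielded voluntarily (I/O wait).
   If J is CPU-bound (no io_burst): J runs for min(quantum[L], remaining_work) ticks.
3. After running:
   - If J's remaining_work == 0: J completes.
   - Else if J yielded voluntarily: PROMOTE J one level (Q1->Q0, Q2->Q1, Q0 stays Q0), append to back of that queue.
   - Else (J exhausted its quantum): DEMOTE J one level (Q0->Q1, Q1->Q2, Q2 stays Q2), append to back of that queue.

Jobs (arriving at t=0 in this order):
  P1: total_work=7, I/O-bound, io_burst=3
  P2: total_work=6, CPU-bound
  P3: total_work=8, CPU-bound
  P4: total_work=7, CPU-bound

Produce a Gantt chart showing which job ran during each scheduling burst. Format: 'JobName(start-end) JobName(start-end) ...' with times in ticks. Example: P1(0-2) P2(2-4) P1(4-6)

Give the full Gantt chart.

t=0-3: P1@Q0 runs 3, rem=4, I/O yield, promote→Q0. Q0=[P2,P3,P4,P1] Q1=[] Q2=[]
t=3-6: P2@Q0 runs 3, rem=3, quantum used, demote→Q1. Q0=[P3,P4,P1] Q1=[P2] Q2=[]
t=6-9: P3@Q0 runs 3, rem=5, quantum used, demote→Q1. Q0=[P4,P1] Q1=[P2,P3] Q2=[]
t=9-12: P4@Q0 runs 3, rem=4, quantum used, demote→Q1. Q0=[P1] Q1=[P2,P3,P4] Q2=[]
t=12-15: P1@Q0 runs 3, rem=1, I/O yield, promote→Q0. Q0=[P1] Q1=[P2,P3,P4] Q2=[]
t=15-16: P1@Q0 runs 1, rem=0, completes. Q0=[] Q1=[P2,P3,P4] Q2=[]
t=16-19: P2@Q1 runs 3, rem=0, completes. Q0=[] Q1=[P3,P4] Q2=[]
t=19-24: P3@Q1 runs 5, rem=0, completes. Q0=[] Q1=[P4] Q2=[]
t=24-28: P4@Q1 runs 4, rem=0, completes. Q0=[] Q1=[] Q2=[]

Answer: P1(0-3) P2(3-6) P3(6-9) P4(9-12) P1(12-15) P1(15-16) P2(16-19) P3(19-24) P4(24-28)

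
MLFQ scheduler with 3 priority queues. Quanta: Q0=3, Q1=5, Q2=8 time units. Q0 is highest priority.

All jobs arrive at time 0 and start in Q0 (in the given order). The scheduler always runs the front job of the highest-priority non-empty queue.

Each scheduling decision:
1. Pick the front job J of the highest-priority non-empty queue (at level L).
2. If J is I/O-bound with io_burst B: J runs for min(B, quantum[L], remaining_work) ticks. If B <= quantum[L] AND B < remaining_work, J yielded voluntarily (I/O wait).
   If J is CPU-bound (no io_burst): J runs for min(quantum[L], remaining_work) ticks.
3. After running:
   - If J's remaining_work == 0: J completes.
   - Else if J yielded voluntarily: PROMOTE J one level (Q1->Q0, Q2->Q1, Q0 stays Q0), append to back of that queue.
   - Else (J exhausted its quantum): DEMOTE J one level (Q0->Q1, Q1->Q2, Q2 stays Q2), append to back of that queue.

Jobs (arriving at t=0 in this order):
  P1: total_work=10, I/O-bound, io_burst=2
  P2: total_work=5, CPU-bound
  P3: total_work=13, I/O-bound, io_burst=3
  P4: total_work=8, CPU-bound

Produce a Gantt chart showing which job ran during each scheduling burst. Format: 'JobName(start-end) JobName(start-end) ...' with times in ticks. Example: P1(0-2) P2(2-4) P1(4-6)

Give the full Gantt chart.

Answer: P1(0-2) P2(2-5) P3(5-8) P4(8-11) P1(11-13) P3(13-16) P1(16-18) P3(18-21) P1(21-23) P3(23-26) P1(26-28) P3(28-29) P2(29-31) P4(31-36)

Derivation:
t=0-2: P1@Q0 runs 2, rem=8, I/O yield, promote→Q0. Q0=[P2,P3,P4,P1] Q1=[] Q2=[]
t=2-5: P2@Q0 runs 3, rem=2, quantum used, demote→Q1. Q0=[P3,P4,P1] Q1=[P2] Q2=[]
t=5-8: P3@Q0 runs 3, rem=10, I/O yield, promote→Q0. Q0=[P4,P1,P3] Q1=[P2] Q2=[]
t=8-11: P4@Q0 runs 3, rem=5, quantum used, demote→Q1. Q0=[P1,P3] Q1=[P2,P4] Q2=[]
t=11-13: P1@Q0 runs 2, rem=6, I/O yield, promote→Q0. Q0=[P3,P1] Q1=[P2,P4] Q2=[]
t=13-16: P3@Q0 runs 3, rem=7, I/O yield, promote→Q0. Q0=[P1,P3] Q1=[P2,P4] Q2=[]
t=16-18: P1@Q0 runs 2, rem=4, I/O yield, promote→Q0. Q0=[P3,P1] Q1=[P2,P4] Q2=[]
t=18-21: P3@Q0 runs 3, rem=4, I/O yield, promote→Q0. Q0=[P1,P3] Q1=[P2,P4] Q2=[]
t=21-23: P1@Q0 runs 2, rem=2, I/O yield, promote→Q0. Q0=[P3,P1] Q1=[P2,P4] Q2=[]
t=23-26: P3@Q0 runs 3, rem=1, I/O yield, promote→Q0. Q0=[P1,P3] Q1=[P2,P4] Q2=[]
t=26-28: P1@Q0 runs 2, rem=0, completes. Q0=[P3] Q1=[P2,P4] Q2=[]
t=28-29: P3@Q0 runs 1, rem=0, completes. Q0=[] Q1=[P2,P4] Q2=[]
t=29-31: P2@Q1 runs 2, rem=0, completes. Q0=[] Q1=[P4] Q2=[]
t=31-36: P4@Q1 runs 5, rem=0, completes. Q0=[] Q1=[] Q2=[]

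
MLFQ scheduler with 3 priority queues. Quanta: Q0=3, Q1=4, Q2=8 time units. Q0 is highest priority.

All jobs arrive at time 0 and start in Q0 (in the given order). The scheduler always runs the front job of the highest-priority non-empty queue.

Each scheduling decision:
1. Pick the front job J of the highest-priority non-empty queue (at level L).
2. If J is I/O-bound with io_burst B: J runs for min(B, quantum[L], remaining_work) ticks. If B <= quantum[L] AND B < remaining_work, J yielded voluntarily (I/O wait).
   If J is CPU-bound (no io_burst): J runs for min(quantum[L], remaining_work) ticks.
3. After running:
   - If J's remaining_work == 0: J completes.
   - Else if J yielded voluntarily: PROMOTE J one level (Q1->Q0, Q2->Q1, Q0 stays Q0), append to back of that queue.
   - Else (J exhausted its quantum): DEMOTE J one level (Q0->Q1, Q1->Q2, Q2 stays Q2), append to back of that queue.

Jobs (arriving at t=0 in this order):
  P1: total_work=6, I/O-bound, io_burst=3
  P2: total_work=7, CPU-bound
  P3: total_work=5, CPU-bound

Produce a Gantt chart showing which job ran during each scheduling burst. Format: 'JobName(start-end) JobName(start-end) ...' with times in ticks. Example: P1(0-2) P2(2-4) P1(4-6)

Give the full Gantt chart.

t=0-3: P1@Q0 runs 3, rem=3, I/O yield, promote→Q0. Q0=[P2,P3,P1] Q1=[] Q2=[]
t=3-6: P2@Q0 runs 3, rem=4, quantum used, demote→Q1. Q0=[P3,P1] Q1=[P2] Q2=[]
t=6-9: P3@Q0 runs 3, rem=2, quantum used, demote→Q1. Q0=[P1] Q1=[P2,P3] Q2=[]
t=9-12: P1@Q0 runs 3, rem=0, completes. Q0=[] Q1=[P2,P3] Q2=[]
t=12-16: P2@Q1 runs 4, rem=0, completes. Q0=[] Q1=[P3] Q2=[]
t=16-18: P3@Q1 runs 2, rem=0, completes. Q0=[] Q1=[] Q2=[]

Answer: P1(0-3) P2(3-6) P3(6-9) P1(9-12) P2(12-16) P3(16-18)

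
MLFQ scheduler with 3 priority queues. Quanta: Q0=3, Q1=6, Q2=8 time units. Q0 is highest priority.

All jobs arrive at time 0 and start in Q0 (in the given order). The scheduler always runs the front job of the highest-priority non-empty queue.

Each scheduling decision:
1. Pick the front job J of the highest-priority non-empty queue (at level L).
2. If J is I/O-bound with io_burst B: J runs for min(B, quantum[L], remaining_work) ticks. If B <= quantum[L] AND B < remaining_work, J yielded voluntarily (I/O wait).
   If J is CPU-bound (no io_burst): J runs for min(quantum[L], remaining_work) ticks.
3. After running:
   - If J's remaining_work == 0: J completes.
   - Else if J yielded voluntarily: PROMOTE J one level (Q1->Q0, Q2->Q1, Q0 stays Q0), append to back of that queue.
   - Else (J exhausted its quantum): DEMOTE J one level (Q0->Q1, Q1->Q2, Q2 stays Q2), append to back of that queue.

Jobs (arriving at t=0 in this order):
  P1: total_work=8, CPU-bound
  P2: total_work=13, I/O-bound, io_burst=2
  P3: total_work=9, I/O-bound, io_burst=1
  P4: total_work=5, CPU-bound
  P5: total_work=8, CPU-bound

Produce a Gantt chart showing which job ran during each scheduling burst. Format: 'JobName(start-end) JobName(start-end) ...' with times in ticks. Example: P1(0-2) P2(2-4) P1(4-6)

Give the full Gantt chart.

t=0-3: P1@Q0 runs 3, rem=5, quantum used, demote→Q1. Q0=[P2,P3,P4,P5] Q1=[P1] Q2=[]
t=3-5: P2@Q0 runs 2, rem=11, I/O yield, promote→Q0. Q0=[P3,P4,P5,P2] Q1=[P1] Q2=[]
t=5-6: P3@Q0 runs 1, rem=8, I/O yield, promote→Q0. Q0=[P4,P5,P2,P3] Q1=[P1] Q2=[]
t=6-9: P4@Q0 runs 3, rem=2, quantum used, demote→Q1. Q0=[P5,P2,P3] Q1=[P1,P4] Q2=[]
t=9-12: P5@Q0 runs 3, rem=5, quantum used, demote→Q1. Q0=[P2,P3] Q1=[P1,P4,P5] Q2=[]
t=12-14: P2@Q0 runs 2, rem=9, I/O yield, promote→Q0. Q0=[P3,P2] Q1=[P1,P4,P5] Q2=[]
t=14-15: P3@Q0 runs 1, rem=7, I/O yield, promote→Q0. Q0=[P2,P3] Q1=[P1,P4,P5] Q2=[]
t=15-17: P2@Q0 runs 2, rem=7, I/O yield, promote→Q0. Q0=[P3,P2] Q1=[P1,P4,P5] Q2=[]
t=17-18: P3@Q0 runs 1, rem=6, I/O yield, promote→Q0. Q0=[P2,P3] Q1=[P1,P4,P5] Q2=[]
t=18-20: P2@Q0 runs 2, rem=5, I/O yield, promote→Q0. Q0=[P3,P2] Q1=[P1,P4,P5] Q2=[]
t=20-21: P3@Q0 runs 1, rem=5, I/O yield, promote→Q0. Q0=[P2,P3] Q1=[P1,P4,P5] Q2=[]
t=21-23: P2@Q0 runs 2, rem=3, I/O yield, promote→Q0. Q0=[P3,P2] Q1=[P1,P4,P5] Q2=[]
t=23-24: P3@Q0 runs 1, rem=4, I/O yield, promote→Q0. Q0=[P2,P3] Q1=[P1,P4,P5] Q2=[]
t=24-26: P2@Q0 runs 2, rem=1, I/O yield, promote→Q0. Q0=[P3,P2] Q1=[P1,P4,P5] Q2=[]
t=26-27: P3@Q0 runs 1, rem=3, I/O yield, promote→Q0. Q0=[P2,P3] Q1=[P1,P4,P5] Q2=[]
t=27-28: P2@Q0 runs 1, rem=0, completes. Q0=[P3] Q1=[P1,P4,P5] Q2=[]
t=28-29: P3@Q0 runs 1, rem=2, I/O yield, promote→Q0. Q0=[P3] Q1=[P1,P4,P5] Q2=[]
t=29-30: P3@Q0 runs 1, rem=1, I/O yield, promote→Q0. Q0=[P3] Q1=[P1,P4,P5] Q2=[]
t=30-31: P3@Q0 runs 1, rem=0, completes. Q0=[] Q1=[P1,P4,P5] Q2=[]
t=31-36: P1@Q1 runs 5, rem=0, completes. Q0=[] Q1=[P4,P5] Q2=[]
t=36-38: P4@Q1 runs 2, rem=0, completes. Q0=[] Q1=[P5] Q2=[]
t=38-43: P5@Q1 runs 5, rem=0, completes. Q0=[] Q1=[] Q2=[]

Answer: P1(0-3) P2(3-5) P3(5-6) P4(6-9) P5(9-12) P2(12-14) P3(14-15) P2(15-17) P3(17-18) P2(18-20) P3(20-21) P2(21-23) P3(23-24) P2(24-26) P3(26-27) P2(27-28) P3(28-29) P3(29-30) P3(30-31) P1(31-36) P4(36-38) P5(38-43)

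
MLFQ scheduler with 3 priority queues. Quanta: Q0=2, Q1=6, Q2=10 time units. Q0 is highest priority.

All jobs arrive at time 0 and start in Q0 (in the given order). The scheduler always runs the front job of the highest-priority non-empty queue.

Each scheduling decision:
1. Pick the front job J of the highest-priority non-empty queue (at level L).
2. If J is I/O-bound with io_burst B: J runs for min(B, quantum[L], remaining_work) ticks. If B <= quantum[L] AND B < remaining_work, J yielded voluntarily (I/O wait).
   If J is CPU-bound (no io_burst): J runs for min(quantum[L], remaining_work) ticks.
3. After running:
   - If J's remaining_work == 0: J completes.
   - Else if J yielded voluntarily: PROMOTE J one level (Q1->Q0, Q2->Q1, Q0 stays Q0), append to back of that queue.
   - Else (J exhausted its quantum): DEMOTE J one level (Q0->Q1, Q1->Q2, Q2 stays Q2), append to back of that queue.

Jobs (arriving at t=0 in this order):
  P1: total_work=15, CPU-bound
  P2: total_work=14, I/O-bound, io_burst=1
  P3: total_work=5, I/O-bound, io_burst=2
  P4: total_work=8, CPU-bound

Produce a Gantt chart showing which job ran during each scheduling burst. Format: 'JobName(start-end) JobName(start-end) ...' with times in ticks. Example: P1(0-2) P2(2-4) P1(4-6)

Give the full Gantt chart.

t=0-2: P1@Q0 runs 2, rem=13, quantum used, demote→Q1. Q0=[P2,P3,P4] Q1=[P1] Q2=[]
t=2-3: P2@Q0 runs 1, rem=13, I/O yield, promote→Q0. Q0=[P3,P4,P2] Q1=[P1] Q2=[]
t=3-5: P3@Q0 runs 2, rem=3, I/O yield, promote→Q0. Q0=[P4,P2,P3] Q1=[P1] Q2=[]
t=5-7: P4@Q0 runs 2, rem=6, quantum used, demote→Q1. Q0=[P2,P3] Q1=[P1,P4] Q2=[]
t=7-8: P2@Q0 runs 1, rem=12, I/O yield, promote→Q0. Q0=[P3,P2] Q1=[P1,P4] Q2=[]
t=8-10: P3@Q0 runs 2, rem=1, I/O yield, promote→Q0. Q0=[P2,P3] Q1=[P1,P4] Q2=[]
t=10-11: P2@Q0 runs 1, rem=11, I/O yield, promote→Q0. Q0=[P3,P2] Q1=[P1,P4] Q2=[]
t=11-12: P3@Q0 runs 1, rem=0, completes. Q0=[P2] Q1=[P1,P4] Q2=[]
t=12-13: P2@Q0 runs 1, rem=10, I/O yield, promote→Q0. Q0=[P2] Q1=[P1,P4] Q2=[]
t=13-14: P2@Q0 runs 1, rem=9, I/O yield, promote→Q0. Q0=[P2] Q1=[P1,P4] Q2=[]
t=14-15: P2@Q0 runs 1, rem=8, I/O yield, promote→Q0. Q0=[P2] Q1=[P1,P4] Q2=[]
t=15-16: P2@Q0 runs 1, rem=7, I/O yield, promote→Q0. Q0=[P2] Q1=[P1,P4] Q2=[]
t=16-17: P2@Q0 runs 1, rem=6, I/O yield, promote→Q0. Q0=[P2] Q1=[P1,P4] Q2=[]
t=17-18: P2@Q0 runs 1, rem=5, I/O yield, promote→Q0. Q0=[P2] Q1=[P1,P4] Q2=[]
t=18-19: P2@Q0 runs 1, rem=4, I/O yield, promote→Q0. Q0=[P2] Q1=[P1,P4] Q2=[]
t=19-20: P2@Q0 runs 1, rem=3, I/O yield, promote→Q0. Q0=[P2] Q1=[P1,P4] Q2=[]
t=20-21: P2@Q0 runs 1, rem=2, I/O yield, promote→Q0. Q0=[P2] Q1=[P1,P4] Q2=[]
t=21-22: P2@Q0 runs 1, rem=1, I/O yield, promote→Q0. Q0=[P2] Q1=[P1,P4] Q2=[]
t=22-23: P2@Q0 runs 1, rem=0, completes. Q0=[] Q1=[P1,P4] Q2=[]
t=23-29: P1@Q1 runs 6, rem=7, quantum used, demote→Q2. Q0=[] Q1=[P4] Q2=[P1]
t=29-35: P4@Q1 runs 6, rem=0, completes. Q0=[] Q1=[] Q2=[P1]
t=35-42: P1@Q2 runs 7, rem=0, completes. Q0=[] Q1=[] Q2=[]

Answer: P1(0-2) P2(2-3) P3(3-5) P4(5-7) P2(7-8) P3(8-10) P2(10-11) P3(11-12) P2(12-13) P2(13-14) P2(14-15) P2(15-16) P2(16-17) P2(17-18) P2(18-19) P2(19-20) P2(20-21) P2(21-22) P2(22-23) P1(23-29) P4(29-35) P1(35-42)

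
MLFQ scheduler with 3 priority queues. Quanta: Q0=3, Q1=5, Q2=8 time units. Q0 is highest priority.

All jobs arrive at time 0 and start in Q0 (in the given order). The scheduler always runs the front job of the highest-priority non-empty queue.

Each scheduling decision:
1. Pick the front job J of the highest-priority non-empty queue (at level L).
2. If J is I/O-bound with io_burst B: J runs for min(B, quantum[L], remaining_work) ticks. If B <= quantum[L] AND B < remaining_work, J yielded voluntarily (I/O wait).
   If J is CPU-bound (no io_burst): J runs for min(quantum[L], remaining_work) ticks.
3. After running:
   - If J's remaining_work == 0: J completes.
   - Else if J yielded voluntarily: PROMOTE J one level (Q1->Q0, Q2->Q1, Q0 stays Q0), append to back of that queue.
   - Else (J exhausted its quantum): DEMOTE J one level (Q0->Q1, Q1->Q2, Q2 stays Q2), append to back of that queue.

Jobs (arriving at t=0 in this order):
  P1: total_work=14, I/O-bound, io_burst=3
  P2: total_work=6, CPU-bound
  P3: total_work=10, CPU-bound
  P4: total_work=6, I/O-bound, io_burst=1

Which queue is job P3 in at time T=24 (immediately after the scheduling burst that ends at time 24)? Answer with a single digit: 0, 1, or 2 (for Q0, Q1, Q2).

t=0-3: P1@Q0 runs 3, rem=11, I/O yield, promote→Q0. Q0=[P2,P3,P4,P1] Q1=[] Q2=[]
t=3-6: P2@Q0 runs 3, rem=3, quantum used, demote→Q1. Q0=[P3,P4,P1] Q1=[P2] Q2=[]
t=6-9: P3@Q0 runs 3, rem=7, quantum used, demote→Q1. Q0=[P4,P1] Q1=[P2,P3] Q2=[]
t=9-10: P4@Q0 runs 1, rem=5, I/O yield, promote→Q0. Q0=[P1,P4] Q1=[P2,P3] Q2=[]
t=10-13: P1@Q0 runs 3, rem=8, I/O yield, promote→Q0. Q0=[P4,P1] Q1=[P2,P3] Q2=[]
t=13-14: P4@Q0 runs 1, rem=4, I/O yield, promote→Q0. Q0=[P1,P4] Q1=[P2,P3] Q2=[]
t=14-17: P1@Q0 runs 3, rem=5, I/O yield, promote→Q0. Q0=[P4,P1] Q1=[P2,P3] Q2=[]
t=17-18: P4@Q0 runs 1, rem=3, I/O yield, promote→Q0. Q0=[P1,P4] Q1=[P2,P3] Q2=[]
t=18-21: P1@Q0 runs 3, rem=2, I/O yield, promote→Q0. Q0=[P4,P1] Q1=[P2,P3] Q2=[]
t=21-22: P4@Q0 runs 1, rem=2, I/O yield, promote→Q0. Q0=[P1,P4] Q1=[P2,P3] Q2=[]
t=22-24: P1@Q0 runs 2, rem=0, completes. Q0=[P4] Q1=[P2,P3] Q2=[]
t=24-25: P4@Q0 runs 1, rem=1, I/O yield, promote→Q0. Q0=[P4] Q1=[P2,P3] Q2=[]
t=25-26: P4@Q0 runs 1, rem=0, completes. Q0=[] Q1=[P2,P3] Q2=[]
t=26-29: P2@Q1 runs 3, rem=0, completes. Q0=[] Q1=[P3] Q2=[]
t=29-34: P3@Q1 runs 5, rem=2, quantum used, demote→Q2. Q0=[] Q1=[] Q2=[P3]
t=34-36: P3@Q2 runs 2, rem=0, completes. Q0=[] Q1=[] Q2=[]

Answer: 1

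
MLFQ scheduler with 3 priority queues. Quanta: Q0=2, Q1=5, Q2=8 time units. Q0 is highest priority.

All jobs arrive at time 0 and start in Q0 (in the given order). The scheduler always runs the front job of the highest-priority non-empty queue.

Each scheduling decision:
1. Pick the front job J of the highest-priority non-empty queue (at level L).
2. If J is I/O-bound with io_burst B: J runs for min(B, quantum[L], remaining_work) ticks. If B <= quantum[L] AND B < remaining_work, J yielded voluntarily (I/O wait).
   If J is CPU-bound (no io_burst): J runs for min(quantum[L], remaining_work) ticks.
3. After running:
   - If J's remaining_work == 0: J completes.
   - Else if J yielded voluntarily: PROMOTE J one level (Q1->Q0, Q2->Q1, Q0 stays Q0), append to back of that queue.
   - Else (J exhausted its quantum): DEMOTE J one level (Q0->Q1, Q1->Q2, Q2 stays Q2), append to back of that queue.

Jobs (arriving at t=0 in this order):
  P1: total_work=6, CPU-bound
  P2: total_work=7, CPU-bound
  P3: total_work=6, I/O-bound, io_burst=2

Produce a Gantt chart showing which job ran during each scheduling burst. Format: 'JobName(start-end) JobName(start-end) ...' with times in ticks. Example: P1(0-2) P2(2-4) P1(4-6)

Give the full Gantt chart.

t=0-2: P1@Q0 runs 2, rem=4, quantum used, demote→Q1. Q0=[P2,P3] Q1=[P1] Q2=[]
t=2-4: P2@Q0 runs 2, rem=5, quantum used, demote→Q1. Q0=[P3] Q1=[P1,P2] Q2=[]
t=4-6: P3@Q0 runs 2, rem=4, I/O yield, promote→Q0. Q0=[P3] Q1=[P1,P2] Q2=[]
t=6-8: P3@Q0 runs 2, rem=2, I/O yield, promote→Q0. Q0=[P3] Q1=[P1,P2] Q2=[]
t=8-10: P3@Q0 runs 2, rem=0, completes. Q0=[] Q1=[P1,P2] Q2=[]
t=10-14: P1@Q1 runs 4, rem=0, completes. Q0=[] Q1=[P2] Q2=[]
t=14-19: P2@Q1 runs 5, rem=0, completes. Q0=[] Q1=[] Q2=[]

Answer: P1(0-2) P2(2-4) P3(4-6) P3(6-8) P3(8-10) P1(10-14) P2(14-19)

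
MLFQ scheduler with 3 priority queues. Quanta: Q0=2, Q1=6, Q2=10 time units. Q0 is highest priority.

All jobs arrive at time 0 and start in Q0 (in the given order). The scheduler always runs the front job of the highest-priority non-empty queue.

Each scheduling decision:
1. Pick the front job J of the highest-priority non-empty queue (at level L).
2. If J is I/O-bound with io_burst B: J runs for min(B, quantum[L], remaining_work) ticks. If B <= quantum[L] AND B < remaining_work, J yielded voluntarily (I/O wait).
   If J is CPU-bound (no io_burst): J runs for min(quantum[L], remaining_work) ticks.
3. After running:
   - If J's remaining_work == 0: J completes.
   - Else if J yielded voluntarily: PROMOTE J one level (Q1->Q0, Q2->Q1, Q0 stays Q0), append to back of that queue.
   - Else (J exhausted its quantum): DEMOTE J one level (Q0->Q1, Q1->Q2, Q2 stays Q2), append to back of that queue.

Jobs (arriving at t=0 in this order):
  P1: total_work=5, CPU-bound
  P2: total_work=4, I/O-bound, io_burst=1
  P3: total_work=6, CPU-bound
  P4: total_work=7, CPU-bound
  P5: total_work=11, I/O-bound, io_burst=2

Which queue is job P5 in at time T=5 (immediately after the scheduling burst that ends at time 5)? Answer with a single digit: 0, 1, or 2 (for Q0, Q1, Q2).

Answer: 0

Derivation:
t=0-2: P1@Q0 runs 2, rem=3, quantum used, demote→Q1. Q0=[P2,P3,P4,P5] Q1=[P1] Q2=[]
t=2-3: P2@Q0 runs 1, rem=3, I/O yield, promote→Q0. Q0=[P3,P4,P5,P2] Q1=[P1] Q2=[]
t=3-5: P3@Q0 runs 2, rem=4, quantum used, demote→Q1. Q0=[P4,P5,P2] Q1=[P1,P3] Q2=[]
t=5-7: P4@Q0 runs 2, rem=5, quantum used, demote→Q1. Q0=[P5,P2] Q1=[P1,P3,P4] Q2=[]
t=7-9: P5@Q0 runs 2, rem=9, I/O yield, promote→Q0. Q0=[P2,P5] Q1=[P1,P3,P4] Q2=[]
t=9-10: P2@Q0 runs 1, rem=2, I/O yield, promote→Q0. Q0=[P5,P2] Q1=[P1,P3,P4] Q2=[]
t=10-12: P5@Q0 runs 2, rem=7, I/O yield, promote→Q0. Q0=[P2,P5] Q1=[P1,P3,P4] Q2=[]
t=12-13: P2@Q0 runs 1, rem=1, I/O yield, promote→Q0. Q0=[P5,P2] Q1=[P1,P3,P4] Q2=[]
t=13-15: P5@Q0 runs 2, rem=5, I/O yield, promote→Q0. Q0=[P2,P5] Q1=[P1,P3,P4] Q2=[]
t=15-16: P2@Q0 runs 1, rem=0, completes. Q0=[P5] Q1=[P1,P3,P4] Q2=[]
t=16-18: P5@Q0 runs 2, rem=3, I/O yield, promote→Q0. Q0=[P5] Q1=[P1,P3,P4] Q2=[]
t=18-20: P5@Q0 runs 2, rem=1, I/O yield, promote→Q0. Q0=[P5] Q1=[P1,P3,P4] Q2=[]
t=20-21: P5@Q0 runs 1, rem=0, completes. Q0=[] Q1=[P1,P3,P4] Q2=[]
t=21-24: P1@Q1 runs 3, rem=0, completes. Q0=[] Q1=[P3,P4] Q2=[]
t=24-28: P3@Q1 runs 4, rem=0, completes. Q0=[] Q1=[P4] Q2=[]
t=28-33: P4@Q1 runs 5, rem=0, completes. Q0=[] Q1=[] Q2=[]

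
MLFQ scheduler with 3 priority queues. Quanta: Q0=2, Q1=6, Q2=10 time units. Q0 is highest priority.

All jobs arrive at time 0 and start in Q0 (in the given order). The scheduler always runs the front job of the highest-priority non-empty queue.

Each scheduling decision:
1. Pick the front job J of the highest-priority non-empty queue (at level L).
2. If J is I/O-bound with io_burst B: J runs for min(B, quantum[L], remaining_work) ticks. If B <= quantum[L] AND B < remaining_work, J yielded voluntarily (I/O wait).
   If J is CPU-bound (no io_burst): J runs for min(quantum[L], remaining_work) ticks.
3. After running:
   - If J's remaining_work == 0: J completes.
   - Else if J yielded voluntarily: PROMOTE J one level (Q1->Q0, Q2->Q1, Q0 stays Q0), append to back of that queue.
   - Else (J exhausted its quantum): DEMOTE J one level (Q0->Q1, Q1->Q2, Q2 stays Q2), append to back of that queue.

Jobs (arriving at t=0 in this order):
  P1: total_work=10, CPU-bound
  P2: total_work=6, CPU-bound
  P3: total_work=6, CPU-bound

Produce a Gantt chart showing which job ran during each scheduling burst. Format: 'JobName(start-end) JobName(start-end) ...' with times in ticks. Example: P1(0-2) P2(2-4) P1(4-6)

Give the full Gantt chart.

t=0-2: P1@Q0 runs 2, rem=8, quantum used, demote→Q1. Q0=[P2,P3] Q1=[P1] Q2=[]
t=2-4: P2@Q0 runs 2, rem=4, quantum used, demote→Q1. Q0=[P3] Q1=[P1,P2] Q2=[]
t=4-6: P3@Q0 runs 2, rem=4, quantum used, demote→Q1. Q0=[] Q1=[P1,P2,P3] Q2=[]
t=6-12: P1@Q1 runs 6, rem=2, quantum used, demote→Q2. Q0=[] Q1=[P2,P3] Q2=[P1]
t=12-16: P2@Q1 runs 4, rem=0, completes. Q0=[] Q1=[P3] Q2=[P1]
t=16-20: P3@Q1 runs 4, rem=0, completes. Q0=[] Q1=[] Q2=[P1]
t=20-22: P1@Q2 runs 2, rem=0, completes. Q0=[] Q1=[] Q2=[]

Answer: P1(0-2) P2(2-4) P3(4-6) P1(6-12) P2(12-16) P3(16-20) P1(20-22)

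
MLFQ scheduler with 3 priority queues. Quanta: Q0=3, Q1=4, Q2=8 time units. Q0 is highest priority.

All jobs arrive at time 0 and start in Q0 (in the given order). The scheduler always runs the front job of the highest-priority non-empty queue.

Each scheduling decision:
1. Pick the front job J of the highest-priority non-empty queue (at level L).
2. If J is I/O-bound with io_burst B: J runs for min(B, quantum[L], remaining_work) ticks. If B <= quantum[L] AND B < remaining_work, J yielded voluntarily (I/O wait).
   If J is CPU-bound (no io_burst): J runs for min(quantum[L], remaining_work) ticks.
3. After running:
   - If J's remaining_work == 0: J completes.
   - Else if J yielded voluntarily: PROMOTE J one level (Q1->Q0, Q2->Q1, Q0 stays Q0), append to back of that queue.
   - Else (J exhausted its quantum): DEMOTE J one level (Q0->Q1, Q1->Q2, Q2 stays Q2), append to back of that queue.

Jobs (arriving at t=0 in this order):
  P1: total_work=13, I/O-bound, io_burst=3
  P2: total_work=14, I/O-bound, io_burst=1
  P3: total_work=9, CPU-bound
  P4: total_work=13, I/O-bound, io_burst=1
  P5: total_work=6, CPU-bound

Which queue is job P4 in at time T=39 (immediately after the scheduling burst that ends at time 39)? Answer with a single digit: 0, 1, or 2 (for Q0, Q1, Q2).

Answer: 0

Derivation:
t=0-3: P1@Q0 runs 3, rem=10, I/O yield, promote→Q0. Q0=[P2,P3,P4,P5,P1] Q1=[] Q2=[]
t=3-4: P2@Q0 runs 1, rem=13, I/O yield, promote→Q0. Q0=[P3,P4,P5,P1,P2] Q1=[] Q2=[]
t=4-7: P3@Q0 runs 3, rem=6, quantum used, demote→Q1. Q0=[P4,P5,P1,P2] Q1=[P3] Q2=[]
t=7-8: P4@Q0 runs 1, rem=12, I/O yield, promote→Q0. Q0=[P5,P1,P2,P4] Q1=[P3] Q2=[]
t=8-11: P5@Q0 runs 3, rem=3, quantum used, demote→Q1. Q0=[P1,P2,P4] Q1=[P3,P5] Q2=[]
t=11-14: P1@Q0 runs 3, rem=7, I/O yield, promote→Q0. Q0=[P2,P4,P1] Q1=[P3,P5] Q2=[]
t=14-15: P2@Q0 runs 1, rem=12, I/O yield, promote→Q0. Q0=[P4,P1,P2] Q1=[P3,P5] Q2=[]
t=15-16: P4@Q0 runs 1, rem=11, I/O yield, promote→Q0. Q0=[P1,P2,P4] Q1=[P3,P5] Q2=[]
t=16-19: P1@Q0 runs 3, rem=4, I/O yield, promote→Q0. Q0=[P2,P4,P1] Q1=[P3,P5] Q2=[]
t=19-20: P2@Q0 runs 1, rem=11, I/O yield, promote→Q0. Q0=[P4,P1,P2] Q1=[P3,P5] Q2=[]
t=20-21: P4@Q0 runs 1, rem=10, I/O yield, promote→Q0. Q0=[P1,P2,P4] Q1=[P3,P5] Q2=[]
t=21-24: P1@Q0 runs 3, rem=1, I/O yield, promote→Q0. Q0=[P2,P4,P1] Q1=[P3,P5] Q2=[]
t=24-25: P2@Q0 runs 1, rem=10, I/O yield, promote→Q0. Q0=[P4,P1,P2] Q1=[P3,P5] Q2=[]
t=25-26: P4@Q0 runs 1, rem=9, I/O yield, promote→Q0. Q0=[P1,P2,P4] Q1=[P3,P5] Q2=[]
t=26-27: P1@Q0 runs 1, rem=0, completes. Q0=[P2,P4] Q1=[P3,P5] Q2=[]
t=27-28: P2@Q0 runs 1, rem=9, I/O yield, promote→Q0. Q0=[P4,P2] Q1=[P3,P5] Q2=[]
t=28-29: P4@Q0 runs 1, rem=8, I/O yield, promote→Q0. Q0=[P2,P4] Q1=[P3,P5] Q2=[]
t=29-30: P2@Q0 runs 1, rem=8, I/O yield, promote→Q0. Q0=[P4,P2] Q1=[P3,P5] Q2=[]
t=30-31: P4@Q0 runs 1, rem=7, I/O yield, promote→Q0. Q0=[P2,P4] Q1=[P3,P5] Q2=[]
t=31-32: P2@Q0 runs 1, rem=7, I/O yield, promote→Q0. Q0=[P4,P2] Q1=[P3,P5] Q2=[]
t=32-33: P4@Q0 runs 1, rem=6, I/O yield, promote→Q0. Q0=[P2,P4] Q1=[P3,P5] Q2=[]
t=33-34: P2@Q0 runs 1, rem=6, I/O yield, promote→Q0. Q0=[P4,P2] Q1=[P3,P5] Q2=[]
t=34-35: P4@Q0 runs 1, rem=5, I/O yield, promote→Q0. Q0=[P2,P4] Q1=[P3,P5] Q2=[]
t=35-36: P2@Q0 runs 1, rem=5, I/O yield, promote→Q0. Q0=[P4,P2] Q1=[P3,P5] Q2=[]
t=36-37: P4@Q0 runs 1, rem=4, I/O yield, promote→Q0. Q0=[P2,P4] Q1=[P3,P5] Q2=[]
t=37-38: P2@Q0 runs 1, rem=4, I/O yield, promote→Q0. Q0=[P4,P2] Q1=[P3,P5] Q2=[]
t=38-39: P4@Q0 runs 1, rem=3, I/O yield, promote→Q0. Q0=[P2,P4] Q1=[P3,P5] Q2=[]
t=39-40: P2@Q0 runs 1, rem=3, I/O yield, promote→Q0. Q0=[P4,P2] Q1=[P3,P5] Q2=[]
t=40-41: P4@Q0 runs 1, rem=2, I/O yield, promote→Q0. Q0=[P2,P4] Q1=[P3,P5] Q2=[]
t=41-42: P2@Q0 runs 1, rem=2, I/O yield, promote→Q0. Q0=[P4,P2] Q1=[P3,P5] Q2=[]
t=42-43: P4@Q0 runs 1, rem=1, I/O yield, promote→Q0. Q0=[P2,P4] Q1=[P3,P5] Q2=[]
t=43-44: P2@Q0 runs 1, rem=1, I/O yield, promote→Q0. Q0=[P4,P2] Q1=[P3,P5] Q2=[]
t=44-45: P4@Q0 runs 1, rem=0, completes. Q0=[P2] Q1=[P3,P5] Q2=[]
t=45-46: P2@Q0 runs 1, rem=0, completes. Q0=[] Q1=[P3,P5] Q2=[]
t=46-50: P3@Q1 runs 4, rem=2, quantum used, demote→Q2. Q0=[] Q1=[P5] Q2=[P3]
t=50-53: P5@Q1 runs 3, rem=0, completes. Q0=[] Q1=[] Q2=[P3]
t=53-55: P3@Q2 runs 2, rem=0, completes. Q0=[] Q1=[] Q2=[]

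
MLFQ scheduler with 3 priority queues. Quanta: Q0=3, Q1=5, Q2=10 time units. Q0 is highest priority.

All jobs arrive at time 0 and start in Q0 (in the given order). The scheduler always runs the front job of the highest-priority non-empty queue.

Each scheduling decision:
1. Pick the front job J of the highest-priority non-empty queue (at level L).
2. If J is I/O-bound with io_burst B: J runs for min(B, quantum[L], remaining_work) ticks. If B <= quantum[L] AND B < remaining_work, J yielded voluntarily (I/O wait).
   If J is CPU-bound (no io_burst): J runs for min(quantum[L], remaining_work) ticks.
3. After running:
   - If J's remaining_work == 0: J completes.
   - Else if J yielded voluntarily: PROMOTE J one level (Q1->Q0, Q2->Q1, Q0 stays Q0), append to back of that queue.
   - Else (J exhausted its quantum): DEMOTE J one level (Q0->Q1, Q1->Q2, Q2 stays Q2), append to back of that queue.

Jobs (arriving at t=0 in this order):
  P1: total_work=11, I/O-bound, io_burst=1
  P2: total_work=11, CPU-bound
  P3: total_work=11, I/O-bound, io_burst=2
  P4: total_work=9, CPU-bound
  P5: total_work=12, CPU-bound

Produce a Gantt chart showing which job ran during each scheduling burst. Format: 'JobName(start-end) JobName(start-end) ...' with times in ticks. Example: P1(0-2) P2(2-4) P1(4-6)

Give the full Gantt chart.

Answer: P1(0-1) P2(1-4) P3(4-6) P4(6-9) P5(9-12) P1(12-13) P3(13-15) P1(15-16) P3(16-18) P1(18-19) P3(19-21) P1(21-22) P3(22-24) P1(24-25) P3(25-26) P1(26-27) P1(27-28) P1(28-29) P1(29-30) P1(30-31) P2(31-36) P4(36-41) P5(41-46) P2(46-49) P4(49-50) P5(50-54)

Derivation:
t=0-1: P1@Q0 runs 1, rem=10, I/O yield, promote→Q0. Q0=[P2,P3,P4,P5,P1] Q1=[] Q2=[]
t=1-4: P2@Q0 runs 3, rem=8, quantum used, demote→Q1. Q0=[P3,P4,P5,P1] Q1=[P2] Q2=[]
t=4-6: P3@Q0 runs 2, rem=9, I/O yield, promote→Q0. Q0=[P4,P5,P1,P3] Q1=[P2] Q2=[]
t=6-9: P4@Q0 runs 3, rem=6, quantum used, demote→Q1. Q0=[P5,P1,P3] Q1=[P2,P4] Q2=[]
t=9-12: P5@Q0 runs 3, rem=9, quantum used, demote→Q1. Q0=[P1,P3] Q1=[P2,P4,P5] Q2=[]
t=12-13: P1@Q0 runs 1, rem=9, I/O yield, promote→Q0. Q0=[P3,P1] Q1=[P2,P4,P5] Q2=[]
t=13-15: P3@Q0 runs 2, rem=7, I/O yield, promote→Q0. Q0=[P1,P3] Q1=[P2,P4,P5] Q2=[]
t=15-16: P1@Q0 runs 1, rem=8, I/O yield, promote→Q0. Q0=[P3,P1] Q1=[P2,P4,P5] Q2=[]
t=16-18: P3@Q0 runs 2, rem=5, I/O yield, promote→Q0. Q0=[P1,P3] Q1=[P2,P4,P5] Q2=[]
t=18-19: P1@Q0 runs 1, rem=7, I/O yield, promote→Q0. Q0=[P3,P1] Q1=[P2,P4,P5] Q2=[]
t=19-21: P3@Q0 runs 2, rem=3, I/O yield, promote→Q0. Q0=[P1,P3] Q1=[P2,P4,P5] Q2=[]
t=21-22: P1@Q0 runs 1, rem=6, I/O yield, promote→Q0. Q0=[P3,P1] Q1=[P2,P4,P5] Q2=[]
t=22-24: P3@Q0 runs 2, rem=1, I/O yield, promote→Q0. Q0=[P1,P3] Q1=[P2,P4,P5] Q2=[]
t=24-25: P1@Q0 runs 1, rem=5, I/O yield, promote→Q0. Q0=[P3,P1] Q1=[P2,P4,P5] Q2=[]
t=25-26: P3@Q0 runs 1, rem=0, completes. Q0=[P1] Q1=[P2,P4,P5] Q2=[]
t=26-27: P1@Q0 runs 1, rem=4, I/O yield, promote→Q0. Q0=[P1] Q1=[P2,P4,P5] Q2=[]
t=27-28: P1@Q0 runs 1, rem=3, I/O yield, promote→Q0. Q0=[P1] Q1=[P2,P4,P5] Q2=[]
t=28-29: P1@Q0 runs 1, rem=2, I/O yield, promote→Q0. Q0=[P1] Q1=[P2,P4,P5] Q2=[]
t=29-30: P1@Q0 runs 1, rem=1, I/O yield, promote→Q0. Q0=[P1] Q1=[P2,P4,P5] Q2=[]
t=30-31: P1@Q0 runs 1, rem=0, completes. Q0=[] Q1=[P2,P4,P5] Q2=[]
t=31-36: P2@Q1 runs 5, rem=3, quantum used, demote→Q2. Q0=[] Q1=[P4,P5] Q2=[P2]
t=36-41: P4@Q1 runs 5, rem=1, quantum used, demote→Q2. Q0=[] Q1=[P5] Q2=[P2,P4]
t=41-46: P5@Q1 runs 5, rem=4, quantum used, demote→Q2. Q0=[] Q1=[] Q2=[P2,P4,P5]
t=46-49: P2@Q2 runs 3, rem=0, completes. Q0=[] Q1=[] Q2=[P4,P5]
t=49-50: P4@Q2 runs 1, rem=0, completes. Q0=[] Q1=[] Q2=[P5]
t=50-54: P5@Q2 runs 4, rem=0, completes. Q0=[] Q1=[] Q2=[]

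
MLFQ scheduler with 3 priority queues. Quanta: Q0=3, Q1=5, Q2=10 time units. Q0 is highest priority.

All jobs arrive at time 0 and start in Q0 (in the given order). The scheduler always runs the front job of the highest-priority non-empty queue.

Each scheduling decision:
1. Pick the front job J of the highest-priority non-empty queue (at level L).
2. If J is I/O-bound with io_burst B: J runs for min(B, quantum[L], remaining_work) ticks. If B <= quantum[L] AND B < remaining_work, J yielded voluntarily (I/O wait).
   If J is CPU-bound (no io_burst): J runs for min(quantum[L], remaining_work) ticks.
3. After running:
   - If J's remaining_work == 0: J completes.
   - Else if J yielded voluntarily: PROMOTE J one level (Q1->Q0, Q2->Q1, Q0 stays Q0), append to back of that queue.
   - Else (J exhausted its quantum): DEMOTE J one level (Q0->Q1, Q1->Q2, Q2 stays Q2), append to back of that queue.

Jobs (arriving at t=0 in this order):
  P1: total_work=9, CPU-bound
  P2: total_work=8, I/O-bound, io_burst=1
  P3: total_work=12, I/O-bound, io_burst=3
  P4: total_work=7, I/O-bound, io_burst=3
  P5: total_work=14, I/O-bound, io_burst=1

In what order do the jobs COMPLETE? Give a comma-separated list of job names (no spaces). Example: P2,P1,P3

t=0-3: P1@Q0 runs 3, rem=6, quantum used, demote→Q1. Q0=[P2,P3,P4,P5] Q1=[P1] Q2=[]
t=3-4: P2@Q0 runs 1, rem=7, I/O yield, promote→Q0. Q0=[P3,P4,P5,P2] Q1=[P1] Q2=[]
t=4-7: P3@Q0 runs 3, rem=9, I/O yield, promote→Q0. Q0=[P4,P5,P2,P3] Q1=[P1] Q2=[]
t=7-10: P4@Q0 runs 3, rem=4, I/O yield, promote→Q0. Q0=[P5,P2,P3,P4] Q1=[P1] Q2=[]
t=10-11: P5@Q0 runs 1, rem=13, I/O yield, promote→Q0. Q0=[P2,P3,P4,P5] Q1=[P1] Q2=[]
t=11-12: P2@Q0 runs 1, rem=6, I/O yield, promote→Q0. Q0=[P3,P4,P5,P2] Q1=[P1] Q2=[]
t=12-15: P3@Q0 runs 3, rem=6, I/O yield, promote→Q0. Q0=[P4,P5,P2,P3] Q1=[P1] Q2=[]
t=15-18: P4@Q0 runs 3, rem=1, I/O yield, promote→Q0. Q0=[P5,P2,P3,P4] Q1=[P1] Q2=[]
t=18-19: P5@Q0 runs 1, rem=12, I/O yield, promote→Q0. Q0=[P2,P3,P4,P5] Q1=[P1] Q2=[]
t=19-20: P2@Q0 runs 1, rem=5, I/O yield, promote→Q0. Q0=[P3,P4,P5,P2] Q1=[P1] Q2=[]
t=20-23: P3@Q0 runs 3, rem=3, I/O yield, promote→Q0. Q0=[P4,P5,P2,P3] Q1=[P1] Q2=[]
t=23-24: P4@Q0 runs 1, rem=0, completes. Q0=[P5,P2,P3] Q1=[P1] Q2=[]
t=24-25: P5@Q0 runs 1, rem=11, I/O yield, promote→Q0. Q0=[P2,P3,P5] Q1=[P1] Q2=[]
t=25-26: P2@Q0 runs 1, rem=4, I/O yield, promote→Q0. Q0=[P3,P5,P2] Q1=[P1] Q2=[]
t=26-29: P3@Q0 runs 3, rem=0, completes. Q0=[P5,P2] Q1=[P1] Q2=[]
t=29-30: P5@Q0 runs 1, rem=10, I/O yield, promote→Q0. Q0=[P2,P5] Q1=[P1] Q2=[]
t=30-31: P2@Q0 runs 1, rem=3, I/O yield, promote→Q0. Q0=[P5,P2] Q1=[P1] Q2=[]
t=31-32: P5@Q0 runs 1, rem=9, I/O yield, promote→Q0. Q0=[P2,P5] Q1=[P1] Q2=[]
t=32-33: P2@Q0 runs 1, rem=2, I/O yield, promote→Q0. Q0=[P5,P2] Q1=[P1] Q2=[]
t=33-34: P5@Q0 runs 1, rem=8, I/O yield, promote→Q0. Q0=[P2,P5] Q1=[P1] Q2=[]
t=34-35: P2@Q0 runs 1, rem=1, I/O yield, promote→Q0. Q0=[P5,P2] Q1=[P1] Q2=[]
t=35-36: P5@Q0 runs 1, rem=7, I/O yield, promote→Q0. Q0=[P2,P5] Q1=[P1] Q2=[]
t=36-37: P2@Q0 runs 1, rem=0, completes. Q0=[P5] Q1=[P1] Q2=[]
t=37-38: P5@Q0 runs 1, rem=6, I/O yield, promote→Q0. Q0=[P5] Q1=[P1] Q2=[]
t=38-39: P5@Q0 runs 1, rem=5, I/O yield, promote→Q0. Q0=[P5] Q1=[P1] Q2=[]
t=39-40: P5@Q0 runs 1, rem=4, I/O yield, promote→Q0. Q0=[P5] Q1=[P1] Q2=[]
t=40-41: P5@Q0 runs 1, rem=3, I/O yield, promote→Q0. Q0=[P5] Q1=[P1] Q2=[]
t=41-42: P5@Q0 runs 1, rem=2, I/O yield, promote→Q0. Q0=[P5] Q1=[P1] Q2=[]
t=42-43: P5@Q0 runs 1, rem=1, I/O yield, promote→Q0. Q0=[P5] Q1=[P1] Q2=[]
t=43-44: P5@Q0 runs 1, rem=0, completes. Q0=[] Q1=[P1] Q2=[]
t=44-49: P1@Q1 runs 5, rem=1, quantum used, demote→Q2. Q0=[] Q1=[] Q2=[P1]
t=49-50: P1@Q2 runs 1, rem=0, completes. Q0=[] Q1=[] Q2=[]

Answer: P4,P3,P2,P5,P1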